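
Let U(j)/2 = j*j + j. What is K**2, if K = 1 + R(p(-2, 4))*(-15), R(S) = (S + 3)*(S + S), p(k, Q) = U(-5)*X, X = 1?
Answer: 2662456801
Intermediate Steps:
U(j) = 2*j + 2*j**2 (U(j) = 2*(j*j + j) = 2*(j**2 + j) = 2*(j + j**2) = 2*j + 2*j**2)
p(k, Q) = 40 (p(k, Q) = (2*(-5)*(1 - 5))*1 = (2*(-5)*(-4))*1 = 40*1 = 40)
R(S) = 2*S*(3 + S) (R(S) = (3 + S)*(2*S) = 2*S*(3 + S))
K = -51599 (K = 1 + (2*40*(3 + 40))*(-15) = 1 + (2*40*43)*(-15) = 1 + 3440*(-15) = 1 - 51600 = -51599)
K**2 = (-51599)**2 = 2662456801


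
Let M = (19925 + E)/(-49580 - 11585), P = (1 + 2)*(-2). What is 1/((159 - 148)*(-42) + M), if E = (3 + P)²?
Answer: -61165/28278164 ≈ -0.0021630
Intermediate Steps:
P = -6 (P = 3*(-2) = -6)
E = 9 (E = (3 - 6)² = (-3)² = 9)
M = -19934/61165 (M = (19925 + 9)/(-49580 - 11585) = 19934/(-61165) = 19934*(-1/61165) = -19934/61165 ≈ -0.32591)
1/((159 - 148)*(-42) + M) = 1/((159 - 148)*(-42) - 19934/61165) = 1/(11*(-42) - 19934/61165) = 1/(-462 - 19934/61165) = 1/(-28278164/61165) = -61165/28278164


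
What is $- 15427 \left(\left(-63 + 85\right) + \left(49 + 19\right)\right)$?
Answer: $-1388430$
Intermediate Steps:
$- 15427 \left(\left(-63 + 85\right) + \left(49 + 19\right)\right) = - 15427 \left(22 + 68\right) = \left(-15427\right) 90 = -1388430$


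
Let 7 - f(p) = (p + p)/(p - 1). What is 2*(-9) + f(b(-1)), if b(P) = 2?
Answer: -15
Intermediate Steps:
f(p) = 7 - 2*p/(-1 + p) (f(p) = 7 - (p + p)/(p - 1) = 7 - 2*p/(-1 + p))
2*(-9) + f(b(-1)) = 2*(-9) + (-7 + 5*2)/(-1 + 2) = -18 + (-7 + 10)/1 = -18 + 1*3 = -18 + 3 = -15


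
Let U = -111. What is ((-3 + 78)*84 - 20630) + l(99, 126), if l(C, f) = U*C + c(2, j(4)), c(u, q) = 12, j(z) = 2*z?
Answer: -25307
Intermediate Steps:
l(C, f) = 12 - 111*C (l(C, f) = -111*C + 12 = 12 - 111*C)
((-3 + 78)*84 - 20630) + l(99, 126) = ((-3 + 78)*84 - 20630) + (12 - 111*99) = (75*84 - 20630) + (12 - 10989) = (6300 - 20630) - 10977 = -14330 - 10977 = -25307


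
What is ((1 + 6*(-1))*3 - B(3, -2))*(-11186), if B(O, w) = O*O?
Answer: 268464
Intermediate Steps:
B(O, w) = O**2
((1 + 6*(-1))*3 - B(3, -2))*(-11186) = ((1 + 6*(-1))*3 - 1*3**2)*(-11186) = ((1 - 6)*3 - 1*9)*(-11186) = (-5*3 - 9)*(-11186) = (-15 - 9)*(-11186) = -24*(-11186) = 268464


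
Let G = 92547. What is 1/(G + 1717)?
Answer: 1/94264 ≈ 1.0609e-5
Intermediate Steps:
1/(G + 1717) = 1/(92547 + 1717) = 1/94264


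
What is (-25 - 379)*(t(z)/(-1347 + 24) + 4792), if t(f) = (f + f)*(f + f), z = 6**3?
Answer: -92069984/49 ≈ -1.8790e+6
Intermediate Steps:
z = 216
t(f) = 4*f**2 (t(f) = (2*f)*(2*f) = 4*f**2)
(-25 - 379)*(t(z)/(-1347 + 24) + 4792) = (-25 - 379)*((4*216**2)/(-1347 + 24) + 4792) = -404*((4*46656)/(-1323) + 4792) = -404*(186624*(-1/1323) + 4792) = -404*(-6912/49 + 4792) = -404*227896/49 = -92069984/49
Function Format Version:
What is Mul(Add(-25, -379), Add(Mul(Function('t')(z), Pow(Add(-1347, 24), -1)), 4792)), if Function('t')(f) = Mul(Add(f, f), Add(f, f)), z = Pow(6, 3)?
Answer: Rational(-92069984, 49) ≈ -1.8790e+6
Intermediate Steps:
z = 216
Function('t')(f) = Mul(4, Pow(f, 2)) (Function('t')(f) = Mul(Mul(2, f), Mul(2, f)) = Mul(4, Pow(f, 2)))
Mul(Add(-25, -379), Add(Mul(Function('t')(z), Pow(Add(-1347, 24), -1)), 4792)) = Mul(Add(-25, -379), Add(Mul(Mul(4, Pow(216, 2)), Pow(Add(-1347, 24), -1)), 4792)) = Mul(-404, Add(Mul(Mul(4, 46656), Pow(-1323, -1)), 4792)) = Mul(-404, Add(Mul(186624, Rational(-1, 1323)), 4792)) = Mul(-404, Add(Rational(-6912, 49), 4792)) = Mul(-404, Rational(227896, 49)) = Rational(-92069984, 49)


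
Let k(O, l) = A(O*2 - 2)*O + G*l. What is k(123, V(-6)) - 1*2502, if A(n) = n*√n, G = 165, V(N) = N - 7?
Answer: -4647 + 60024*√61 ≈ 4.6416e+5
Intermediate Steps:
V(N) = -7 + N
A(n) = n^(3/2)
k(O, l) = 165*l + O*(-2 + 2*O)^(3/2) (k(O, l) = (O*2 - 2)^(3/2)*O + 165*l = (2*O - 2)^(3/2)*O + 165*l = (-2 + 2*O)^(3/2)*O + 165*l = O*(-2 + 2*O)^(3/2) + 165*l = 165*l + O*(-2 + 2*O)^(3/2))
k(123, V(-6)) - 1*2502 = (165*(-7 - 6) + 2*123*√2*(-1 + 123)^(3/2)) - 1*2502 = (165*(-13) + 2*123*√2*122^(3/2)) - 2502 = (-2145 + 2*123*√2*(122*√122)) - 2502 = (-2145 + 60024*√61) - 2502 = -4647 + 60024*√61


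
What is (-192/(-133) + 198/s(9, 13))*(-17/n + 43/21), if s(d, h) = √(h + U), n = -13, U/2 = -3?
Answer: 58624/12103 + 60456*√7/637 ≈ 255.95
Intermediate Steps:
U = -6 (U = 2*(-3) = -6)
s(d, h) = √(-6 + h) (s(d, h) = √(h - 6) = √(-6 + h))
(-192/(-133) + 198/s(9, 13))*(-17/n + 43/21) = (-192/(-133) + 198/(√(-6 + 13)))*(-17/(-13) + 43/21) = (-192*(-1/133) + 198/(√7))*(-17*(-1/13) + 43*(1/21)) = (192/133 + 198*(√7/7))*(17/13 + 43/21) = (192/133 + 198*√7/7)*(916/273) = 58624/12103 + 60456*√7/637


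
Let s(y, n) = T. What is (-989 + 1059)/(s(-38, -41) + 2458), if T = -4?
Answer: 35/1227 ≈ 0.028525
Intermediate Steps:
s(y, n) = -4
(-989 + 1059)/(s(-38, -41) + 2458) = (-989 + 1059)/(-4 + 2458) = 70/2454 = 70*(1/2454) = 35/1227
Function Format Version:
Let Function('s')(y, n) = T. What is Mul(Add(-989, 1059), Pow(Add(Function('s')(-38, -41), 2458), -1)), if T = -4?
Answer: Rational(35, 1227) ≈ 0.028525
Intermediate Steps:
Function('s')(y, n) = -4
Mul(Add(-989, 1059), Pow(Add(Function('s')(-38, -41), 2458), -1)) = Mul(Add(-989, 1059), Pow(Add(-4, 2458), -1)) = Mul(70, Pow(2454, -1)) = Mul(70, Rational(1, 2454)) = Rational(35, 1227)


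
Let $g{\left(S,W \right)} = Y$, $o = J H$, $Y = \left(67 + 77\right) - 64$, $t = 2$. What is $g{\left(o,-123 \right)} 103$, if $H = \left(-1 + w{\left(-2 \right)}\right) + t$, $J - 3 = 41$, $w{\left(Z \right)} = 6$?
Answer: $8240$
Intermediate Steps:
$J = 44$ ($J = 3 + 41 = 44$)
$H = 7$ ($H = \left(-1 + 6\right) + 2 = 5 + 2 = 7$)
$Y = 80$ ($Y = 144 - 64 = 80$)
$o = 308$ ($o = 44 \cdot 7 = 308$)
$g{\left(S,W \right)} = 80$
$g{\left(o,-123 \right)} 103 = 80 \cdot 103 = 8240$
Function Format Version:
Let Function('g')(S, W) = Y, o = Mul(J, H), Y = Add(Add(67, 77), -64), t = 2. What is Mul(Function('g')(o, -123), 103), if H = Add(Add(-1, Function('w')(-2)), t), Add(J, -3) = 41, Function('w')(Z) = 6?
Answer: 8240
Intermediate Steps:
J = 44 (J = Add(3, 41) = 44)
H = 7 (H = Add(Add(-1, 6), 2) = Add(5, 2) = 7)
Y = 80 (Y = Add(144, -64) = 80)
o = 308 (o = Mul(44, 7) = 308)
Function('g')(S, W) = 80
Mul(Function('g')(o, -123), 103) = Mul(80, 103) = 8240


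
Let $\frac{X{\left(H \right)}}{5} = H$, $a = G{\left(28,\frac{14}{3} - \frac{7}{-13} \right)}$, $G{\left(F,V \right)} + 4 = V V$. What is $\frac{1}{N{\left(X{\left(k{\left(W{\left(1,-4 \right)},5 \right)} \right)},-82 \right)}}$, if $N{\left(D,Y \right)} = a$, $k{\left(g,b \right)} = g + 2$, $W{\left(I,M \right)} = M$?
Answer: $\frac{1521}{35125} \approx 0.043302$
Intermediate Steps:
$G{\left(F,V \right)} = -4 + V^{2}$ ($G{\left(F,V \right)} = -4 + V V = -4 + V^{2}$)
$k{\left(g,b \right)} = 2 + g$
$a = \frac{35125}{1521}$ ($a = -4 + \left(\frac{14}{3} - \frac{7}{-13}\right)^{2} = -4 + \left(14 \cdot \frac{1}{3} - - \frac{7}{13}\right)^{2} = -4 + \left(\frac{14}{3} + \frac{7}{13}\right)^{2} = -4 + \left(\frac{203}{39}\right)^{2} = -4 + \frac{41209}{1521} = \frac{35125}{1521} \approx 23.093$)
$X{\left(H \right)} = 5 H$
$N{\left(D,Y \right)} = \frac{35125}{1521}$
$\frac{1}{N{\left(X{\left(k{\left(W{\left(1,-4 \right)},5 \right)} \right)},-82 \right)}} = \frac{1}{\frac{35125}{1521}} = \frac{1521}{35125}$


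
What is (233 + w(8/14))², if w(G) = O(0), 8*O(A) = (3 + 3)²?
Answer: 225625/4 ≈ 56406.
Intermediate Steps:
O(A) = 9/2 (O(A) = (3 + 3)²/8 = (⅛)*6² = (⅛)*36 = 9/2)
w(G) = 9/2
(233 + w(8/14))² = (233 + 9/2)² = (475/2)² = 225625/4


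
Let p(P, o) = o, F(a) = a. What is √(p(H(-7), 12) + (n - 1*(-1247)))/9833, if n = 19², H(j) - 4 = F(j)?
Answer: 18*√5/9833 ≈ 0.0040933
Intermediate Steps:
H(j) = 4 + j
n = 361
√(p(H(-7), 12) + (n - 1*(-1247)))/9833 = √(12 + (361 - 1*(-1247)))/9833 = √(12 + (361 + 1247))*(1/9833) = √(12 + 1608)*(1/9833) = √1620*(1/9833) = (18*√5)*(1/9833) = 18*√5/9833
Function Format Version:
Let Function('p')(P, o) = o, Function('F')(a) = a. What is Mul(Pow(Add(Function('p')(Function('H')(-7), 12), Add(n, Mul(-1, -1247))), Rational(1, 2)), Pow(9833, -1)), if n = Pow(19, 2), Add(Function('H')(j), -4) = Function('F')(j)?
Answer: Mul(Rational(18, 9833), Pow(5, Rational(1, 2))) ≈ 0.0040933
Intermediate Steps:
Function('H')(j) = Add(4, j)
n = 361
Mul(Pow(Add(Function('p')(Function('H')(-7), 12), Add(n, Mul(-1, -1247))), Rational(1, 2)), Pow(9833, -1)) = Mul(Pow(Add(12, Add(361, Mul(-1, -1247))), Rational(1, 2)), Pow(9833, -1)) = Mul(Pow(Add(12, Add(361, 1247)), Rational(1, 2)), Rational(1, 9833)) = Mul(Pow(Add(12, 1608), Rational(1, 2)), Rational(1, 9833)) = Mul(Pow(1620, Rational(1, 2)), Rational(1, 9833)) = Mul(Mul(18, Pow(5, Rational(1, 2))), Rational(1, 9833)) = Mul(Rational(18, 9833), Pow(5, Rational(1, 2)))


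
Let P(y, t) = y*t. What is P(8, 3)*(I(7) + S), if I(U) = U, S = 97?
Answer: 2496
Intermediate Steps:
P(y, t) = t*y
P(8, 3)*(I(7) + S) = (3*8)*(7 + 97) = 24*104 = 2496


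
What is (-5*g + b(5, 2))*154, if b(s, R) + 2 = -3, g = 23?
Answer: -18480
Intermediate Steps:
b(s, R) = -5 (b(s, R) = -2 - 3 = -5)
(-5*g + b(5, 2))*154 = (-5*23 - 5)*154 = (-115 - 5)*154 = -120*154 = -18480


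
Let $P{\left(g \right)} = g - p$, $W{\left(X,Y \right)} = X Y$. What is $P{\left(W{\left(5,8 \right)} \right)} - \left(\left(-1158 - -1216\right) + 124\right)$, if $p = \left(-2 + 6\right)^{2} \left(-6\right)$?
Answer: $-46$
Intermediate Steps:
$p = -96$ ($p = 4^{2} \left(-6\right) = 16 \left(-6\right) = -96$)
$P{\left(g \right)} = 96 + g$ ($P{\left(g \right)} = g - -96 = g + 96 = 96 + g$)
$P{\left(W{\left(5,8 \right)} \right)} - \left(\left(-1158 - -1216\right) + 124\right) = \left(96 + 5 \cdot 8\right) - \left(\left(-1158 - -1216\right) + 124\right) = \left(96 + 40\right) - \left(\left(-1158 + 1216\right) + 124\right) = 136 - \left(58 + 124\right) = 136 - 182 = -46$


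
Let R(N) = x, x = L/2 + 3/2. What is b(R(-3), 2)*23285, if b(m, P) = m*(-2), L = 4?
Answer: -162995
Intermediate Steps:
x = 7/2 (x = 4/2 + 3/2 = 4*(½) + 3*(½) = 2 + 3/2 = 7/2 ≈ 3.5000)
R(N) = 7/2
b(m, P) = -2*m
b(R(-3), 2)*23285 = -2*7/2*23285 = -7*23285 = -162995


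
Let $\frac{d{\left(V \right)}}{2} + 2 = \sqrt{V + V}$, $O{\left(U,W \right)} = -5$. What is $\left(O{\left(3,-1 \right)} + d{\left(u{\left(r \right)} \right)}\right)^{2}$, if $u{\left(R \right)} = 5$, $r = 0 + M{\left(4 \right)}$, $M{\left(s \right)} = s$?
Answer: $121 - 36 \sqrt{10} \approx 7.158$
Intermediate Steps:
$r = 4$ ($r = 0 + 4 = 4$)
$d{\left(V \right)} = -4 + 2 \sqrt{2} \sqrt{V}$ ($d{\left(V \right)} = -4 + 2 \sqrt{V + V} = -4 + 2 \sqrt{2 V} = -4 + 2 \sqrt{2} \sqrt{V}$)
$\left(O{\left(3,-1 \right)} + d{\left(u{\left(r \right)} \right)}\right)^{2} = \left(-5 - \left(4 - 2 \sqrt{2} \sqrt{5}\right)\right)^{2} = \left(-5 - \left(4 - 2 \sqrt{10}\right)\right)^{2} = \left(-9 + 2 \sqrt{10}\right)^{2}$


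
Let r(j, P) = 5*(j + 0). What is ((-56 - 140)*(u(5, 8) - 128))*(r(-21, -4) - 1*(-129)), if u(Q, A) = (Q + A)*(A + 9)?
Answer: -437472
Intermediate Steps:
r(j, P) = 5*j
u(Q, A) = (9 + A)*(A + Q) (u(Q, A) = (A + Q)*(9 + A) = (9 + A)*(A + Q))
((-56 - 140)*(u(5, 8) - 128))*(r(-21, -4) - 1*(-129)) = ((-56 - 140)*((8**2 + 9*8 + 9*5 + 8*5) - 128))*(5*(-21) - 1*(-129)) = (-196*((64 + 72 + 45 + 40) - 128))*(-105 + 129) = -196*(221 - 128)*24 = -196*93*24 = -18228*24 = -437472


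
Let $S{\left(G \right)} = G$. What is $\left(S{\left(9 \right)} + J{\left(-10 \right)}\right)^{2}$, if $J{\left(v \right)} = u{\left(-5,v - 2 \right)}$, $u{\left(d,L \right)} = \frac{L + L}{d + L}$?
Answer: $\frac{31329}{289} \approx 108.4$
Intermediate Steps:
$u{\left(d,L \right)} = \frac{2 L}{L + d}$
$J{\left(v \right)} = \frac{2 \left(-2 + v\right)}{-7 + v}$ ($J{\left(v \right)} = \frac{2 \left(v - 2\right)}{\left(v - 2\right) - 5} = \frac{2 \left(-2 + v\right)}{\left(-2 + v\right) - 5} = \frac{2 \left(-2 + v\right)}{-7 + v}$)
$\left(S{\left(9 \right)} + J{\left(-10 \right)}\right)^{2} = \left(9 + \frac{2 \left(-2 - 10\right)}{-7 - 10}\right)^{2} = \left(9 + 2 \frac{1}{-17} \left(-12\right)\right)^{2} = \left(9 + 2 \left(- \frac{1}{17}\right) \left(-12\right)\right)^{2} = \left(9 + \frac{24}{17}\right)^{2} = \left(\frac{177}{17}\right)^{2} = \frac{31329}{289}$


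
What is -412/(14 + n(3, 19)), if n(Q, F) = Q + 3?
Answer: -103/5 ≈ -20.600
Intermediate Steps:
n(Q, F) = 3 + Q
-412/(14 + n(3, 19)) = -412/(14 + (3 + 3)) = -412/(14 + 6) = -412/20 = (1/20)*(-412) = -103/5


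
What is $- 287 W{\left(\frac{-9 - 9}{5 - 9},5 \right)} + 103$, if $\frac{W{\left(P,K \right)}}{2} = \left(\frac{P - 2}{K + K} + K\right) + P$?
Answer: $- \frac{10987}{2} \approx -5493.5$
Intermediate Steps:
$W{\left(P,K \right)} = 2 K + 2 P + \frac{-2 + P}{K}$ ($W{\left(P,K \right)} = 2 \left(\left(\frac{P - 2}{K + K} + K\right) + P\right) = 2 \left(\left(\frac{-2 + P}{2 K} + K\right) + P\right) = 2 \left(\left(K + \frac{-2 + P}{2 K}\right) + P\right) = 2 \left(K + P + \frac{-2 + P}{2 K}\right) = 2 K + 2 P + \frac{-2 + P}{K}$)
$- 287 W{\left(\frac{-9 - 9}{5 - 9},5 \right)} + 103 = - 287 \frac{-2 + \frac{-9 - 9}{5 - 9} + 2 \cdot 5 \left(5 + \frac{-9 - 9}{5 - 9}\right)}{5} + 103 = - 287 \frac{-2 - \frac{18}{-4} + 2 \cdot 5 \left(5 - \frac{18}{-4}\right)}{5} + 103 = - 287 \frac{-2 - - \frac{9}{2} + 2 \cdot 5 \left(5 - - \frac{9}{2}\right)}{5} + 103 = - 287 \frac{-2 + \frac{9}{2} + 2 \cdot 5 \left(5 + \frac{9}{2}\right)}{5} + 103 = - 287 \frac{-2 + \frac{9}{2} + 2 \cdot 5 \cdot \frac{19}{2}}{5} + 103 = - 287 \frac{-2 + \frac{9}{2} + 95}{5} + 103 = - 287 \cdot \frac{1}{5} \cdot \frac{195}{2} + 103 = \left(-287\right) \frac{39}{2} + 103 = - \frac{11193}{2} + 103 = - \frac{10987}{2}$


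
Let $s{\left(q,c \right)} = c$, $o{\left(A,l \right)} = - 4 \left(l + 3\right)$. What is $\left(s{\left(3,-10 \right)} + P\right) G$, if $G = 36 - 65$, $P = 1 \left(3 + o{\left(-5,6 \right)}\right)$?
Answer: $1247$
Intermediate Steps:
$o{\left(A,l \right)} = -12 - 4 l$ ($o{\left(A,l \right)} = - 4 \left(3 + l\right) = -12 - 4 l$)
$P = -33$ ($P = 1 \left(3 - 36\right) = 1 \left(-33\right) = -33$)
$G = -29$ ($G = 36 - 65 = -29$)
$\left(s{\left(3,-10 \right)} + P\right) G = \left(-10 - 33\right) \left(-29\right) = \left(-43\right) \left(-29\right) = 1247$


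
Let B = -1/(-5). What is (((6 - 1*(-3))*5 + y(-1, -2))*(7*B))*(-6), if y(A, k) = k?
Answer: -1806/5 ≈ -361.20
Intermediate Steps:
B = ⅕ (B = -1*(-⅕) = ⅕ ≈ 0.20000)
(((6 - 1*(-3))*5 + y(-1, -2))*(7*B))*(-6) = (((6 - 1*(-3))*5 - 2)*(7*(⅕)))*(-6) = (((6 + 3)*5 - 2)*(7/5))*(-6) = ((9*5 - 2)*(7/5))*(-6) = ((45 - 2)*(7/5))*(-6) = (43*(7/5))*(-6) = (301/5)*(-6) = -1806/5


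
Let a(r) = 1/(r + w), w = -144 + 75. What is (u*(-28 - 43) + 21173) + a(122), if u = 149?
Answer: 561483/53 ≈ 10594.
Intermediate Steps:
w = -69
a(r) = 1/(-69 + r) (a(r) = 1/(r - 69) = 1/(-69 + r))
(u*(-28 - 43) + 21173) + a(122) = (149*(-28 - 43) + 21173) + 1/(-69 + 122) = (149*(-71) + 21173) + 1/53 = (-10579 + 21173) + 1/53 = 10594 + 1/53 = 561483/53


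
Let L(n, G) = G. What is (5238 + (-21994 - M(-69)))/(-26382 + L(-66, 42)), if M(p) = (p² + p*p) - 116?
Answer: 13081/13170 ≈ 0.99324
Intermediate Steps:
M(p) = -116 + 2*p² (M(p) = (p² + p²) - 116 = 2*p² - 116 = -116 + 2*p²)
(5238 + (-21994 - M(-69)))/(-26382 + L(-66, 42)) = (5238 + (-21994 - (-116 + 2*(-69)²)))/(-26382 + 42) = (5238 + (-21994 - (-116 + 2*4761)))/(-26340) = (5238 + (-21994 - (-116 + 9522)))*(-1/26340) = (5238 + (-21994 - 1*9406))*(-1/26340) = (5238 + (-21994 - 9406))*(-1/26340) = (5238 - 31400)*(-1/26340) = -26162*(-1/26340) = 13081/13170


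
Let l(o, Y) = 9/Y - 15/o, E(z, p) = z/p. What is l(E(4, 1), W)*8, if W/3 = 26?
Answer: -378/13 ≈ -29.077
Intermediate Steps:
W = 78 (W = 3*26 = 78)
l(o, Y) = -15/o + 9/Y
l(E(4, 1), W)*8 = (-15/(4/1) + 9/78)*8 = (-15/(4*1) + 9*(1/78))*8 = (-15/4 + 3/26)*8 = -189/52*8 = -378/13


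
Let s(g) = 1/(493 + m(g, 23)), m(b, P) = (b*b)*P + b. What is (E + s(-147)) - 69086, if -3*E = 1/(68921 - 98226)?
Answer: -3020770771923302/43724788995 ≈ -69086.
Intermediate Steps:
m(b, P) = b + P*b² (m(b, P) = b²*P + b = P*b² + b = b + P*b²)
s(g) = 1/(493 + g*(1 + 23*g))
E = 1/87915 (E = -1/(3*(68921 - 98226)) = -⅓/(-29305) = -⅓*(-1/29305) = 1/87915 ≈ 1.1375e-5)
(E + s(-147)) - 69086 = (1/87915 + 1/(493 - 147*(1 + 23*(-147)))) - 69086 = (1/87915 + 1/(493 - 147*(1 - 3381))) - 69086 = (1/87915 + 1/(493 - 147*(-3380))) - 69086 = (1/87915 + 1/(493 + 496860)) - 69086 = (1/87915 + 1/497353) - 69086 = 585268/43724788995 - 69086 = -3020770771923302/43724788995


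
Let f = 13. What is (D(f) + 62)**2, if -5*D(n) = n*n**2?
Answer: 3560769/25 ≈ 1.4243e+5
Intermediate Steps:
D(n) = -n**3/5 (D(n) = -n*n**2/5 = -n**3/5)
(D(f) + 62)**2 = (-1/5*13**3 + 62)**2 = (-1/5*2197 + 62)**2 = (-2197/5 + 62)**2 = (-1887/5)**2 = 3560769/25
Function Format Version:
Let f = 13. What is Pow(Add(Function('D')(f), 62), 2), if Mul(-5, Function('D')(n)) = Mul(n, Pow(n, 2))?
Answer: Rational(3560769, 25) ≈ 1.4243e+5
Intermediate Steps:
Function('D')(n) = Mul(Rational(-1, 5), Pow(n, 3)) (Function('D')(n) = Mul(Rational(-1, 5), Mul(n, Pow(n, 2))) = Mul(Rational(-1, 5), Pow(n, 3)))
Pow(Add(Function('D')(f), 62), 2) = Pow(Add(Mul(Rational(-1, 5), Pow(13, 3)), 62), 2) = Pow(Add(Mul(Rational(-1, 5), 2197), 62), 2) = Pow(Add(Rational(-2197, 5), 62), 2) = Pow(Rational(-1887, 5), 2) = Rational(3560769, 25)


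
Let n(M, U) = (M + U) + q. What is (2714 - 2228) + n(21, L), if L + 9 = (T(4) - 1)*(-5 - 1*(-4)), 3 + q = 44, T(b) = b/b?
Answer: 539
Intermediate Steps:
T(b) = 1
q = 41 (q = -3 + 44 = 41)
L = -9 (L = -9 + (1 - 1)*(-5 - 1*(-4)) = -9 + 0*(-5 + 4) = -9 + 0*(-1) = -9 + 0 = -9)
n(M, U) = 41 + M + U (n(M, U) = (M + U) + 41 = 41 + M + U)
(2714 - 2228) + n(21, L) = (2714 - 2228) + (41 + 21 - 9) = 486 + 53 = 539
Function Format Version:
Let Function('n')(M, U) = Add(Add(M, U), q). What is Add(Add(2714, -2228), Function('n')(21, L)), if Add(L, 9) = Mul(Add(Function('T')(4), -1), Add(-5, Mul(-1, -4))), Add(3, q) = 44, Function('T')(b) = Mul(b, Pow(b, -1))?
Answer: 539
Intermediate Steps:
Function('T')(b) = 1
q = 41 (q = Add(-3, 44) = 41)
L = -9 (L = Add(-9, Mul(Add(1, -1), Add(-5, Mul(-1, -4)))) = Add(-9, Mul(0, Add(-5, 4))) = Add(-9, Mul(0, -1)) = Add(-9, 0) = -9)
Function('n')(M, U) = Add(41, M, U) (Function('n')(M, U) = Add(Add(M, U), 41) = Add(41, M, U))
Add(Add(2714, -2228), Function('n')(21, L)) = Add(Add(2714, -2228), Add(41, 21, -9)) = Add(486, 53) = 539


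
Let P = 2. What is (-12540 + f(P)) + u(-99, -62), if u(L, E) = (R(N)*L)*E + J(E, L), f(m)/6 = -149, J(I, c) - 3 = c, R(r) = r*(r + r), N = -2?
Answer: 35574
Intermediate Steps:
R(r) = 2*r**2 (R(r) = r*(2*r) = 2*r**2)
J(I, c) = 3 + c
f(m) = -894 (f(m) = 6*(-149) = -894)
u(L, E) = 3 + L + 8*E*L (u(L, E) = ((2*(-2)**2)*L)*E + (3 + L) = ((2*4)*L)*E + (3 + L) = (8*L)*E + (3 + L) = 8*E*L + (3 + L) = 3 + L + 8*E*L)
(-12540 + f(P)) + u(-99, -62) = (-12540 - 894) + (3 - 99 + 8*(-62)*(-99)) = -13434 + (3 - 99 + 49104) = -13434 + 49008 = 35574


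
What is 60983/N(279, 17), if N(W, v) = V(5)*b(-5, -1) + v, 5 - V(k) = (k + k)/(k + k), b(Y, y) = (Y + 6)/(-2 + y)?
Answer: 182949/47 ≈ 3892.5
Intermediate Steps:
b(Y, y) = (6 + Y)/(-2 + y)
V(k) = 4 (V(k) = 5 - (k + k)/(k + k) = 5 - 2*k/(2*k) = 5 - 2*k*1/(2*k) = 5 - 1*1 = 5 - 1 = 4)
N(W, v) = -4/3 + v (N(W, v) = 4*((6 - 5)/(-2 - 1)) + v = 4*(1/(-3)) + v = 4*(-⅓*1) + v = 4*(-⅓) + v = -4/3 + v)
60983/N(279, 17) = 60983/(-4/3 + 17) = 60983/(47/3) = 60983*(3/47) = 182949/47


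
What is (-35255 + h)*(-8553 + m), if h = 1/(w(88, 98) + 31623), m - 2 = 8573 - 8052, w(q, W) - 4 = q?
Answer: 1795688392344/6343 ≈ 2.8310e+8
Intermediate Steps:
w(q, W) = 4 + q
m = 523 (m = 2 + (8573 - 8052) = 2 + 521 = 523)
h = 1/31715 (h = 1/((4 + 88) + 31623) = 1/(92 + 31623) = 1/31715 ≈ 3.1531e-5)
(-35255 + h)*(-8553 + m) = (-35255 + 1/31715)*(-8553 + 523) = -1118112324/31715*(-8030) = 1795688392344/6343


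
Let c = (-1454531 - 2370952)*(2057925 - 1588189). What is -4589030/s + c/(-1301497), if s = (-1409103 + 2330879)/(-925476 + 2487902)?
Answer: -1918839528251837743/299922174668 ≈ -6.3978e+6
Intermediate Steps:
s = 460888/781213 (s = 921776/1562426 = 921776*(1/1562426) = 460888/781213 ≈ 0.58996)
c = -1796967082488 (c = -3825483*469736 = -1796967082488)
-4589030/s + c/(-1301497) = -4589030/460888/781213 - 1796967082488/(-1301497) = -4589030*781213/460888 - 1796967082488*(-1/1301497) = -1792504946695/230444 + 1796967082488/1301497 = -1918839528251837743/299922174668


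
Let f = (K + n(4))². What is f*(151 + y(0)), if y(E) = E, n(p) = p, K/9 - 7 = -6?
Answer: 25519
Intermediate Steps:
K = 9 (K = 63 + 9*(-6) = 63 - 54 = 9)
f = 169 (f = (9 + 4)² = 13² = 169)
f*(151 + y(0)) = 169*(151 + 0) = 169*151 = 25519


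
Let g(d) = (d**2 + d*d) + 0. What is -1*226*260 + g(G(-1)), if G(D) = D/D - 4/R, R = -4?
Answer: -58752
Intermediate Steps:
G(D) = 2 (G(D) = D/D - 4/(-4) = 1 - 4*(-1/4) = 1 + 1 = 2)
g(d) = 2*d**2 (g(d) = (d**2 + d**2) + 0 = 2*d**2 + 0 = 2*d**2)
-1*226*260 + g(G(-1)) = -1*226*260 + 2*2**2 = -226*260 + 2*4 = -58760 + 8 = -58752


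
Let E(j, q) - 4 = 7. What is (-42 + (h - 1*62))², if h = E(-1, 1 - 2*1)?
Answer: 8649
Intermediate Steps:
E(j, q) = 11 (E(j, q) = 4 + 7 = 11)
h = 11
(-42 + (h - 1*62))² = (-42 + (11 - 1*62))² = (-42 + (11 - 62))² = (-42 - 51)² = (-93)² = 8649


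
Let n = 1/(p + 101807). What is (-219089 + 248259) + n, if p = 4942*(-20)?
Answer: 86547391/2967 ≈ 29170.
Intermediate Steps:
p = -98840
n = 1/2967 (n = 1/(-98840 + 101807) = 1/2967 ≈ 0.00033704)
(-219089 + 248259) + n = (-219089 + 248259) + 1/2967 = 29170 + 1/2967 = 86547391/2967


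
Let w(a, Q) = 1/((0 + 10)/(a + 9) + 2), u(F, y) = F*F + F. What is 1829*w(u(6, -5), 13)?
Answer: 93279/112 ≈ 832.85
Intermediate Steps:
u(F, y) = F + F**2 (u(F, y) = F**2 + F = F + F**2)
w(a, Q) = 1/(2 + 10/(9 + a)) (w(a, Q) = 1/(10/(9 + a) + 2) = 1/(2 + 10/(9 + a)))
1829*w(u(6, -5), 13) = 1829*((9 + 6*(1 + 6))/(2*(14 + 6*(1 + 6)))) = 1829*((9 + 6*7)/(2*(14 + 6*7))) = 1829*((9 + 42)/(2*(14 + 42))) = 1829*((1/2)*51/56) = 1829*((1/2)*(1/56)*51) = 1829*(51/112) = 93279/112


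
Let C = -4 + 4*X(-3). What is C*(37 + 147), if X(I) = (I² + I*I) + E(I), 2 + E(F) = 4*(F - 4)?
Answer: -9568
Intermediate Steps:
E(F) = -18 + 4*F (E(F) = -2 + 4*(F - 4) = -2 + 4*(-4 + F) = -2 + (-16 + 4*F) = -18 + 4*F)
X(I) = -18 + 2*I² + 4*I (X(I) = (I² + I*I) + (-18 + 4*I) = (I² + I²) + (-18 + 4*I) = 2*I² + (-18 + 4*I) = -18 + 2*I² + 4*I)
C = -52 (C = -4 + 4*(-18 + 2*(-3)² + 4*(-3)) = -4 + 4*(-18 + 2*9 - 12) = -4 + 4*(-18 + 18 - 12) = -4 + 4*(-12) = -4 - 48 = -52)
C*(37 + 147) = -52*(37 + 147) = -52*184 = -9568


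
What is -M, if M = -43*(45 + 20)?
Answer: 2795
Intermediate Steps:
M = -2795 (M = -43*65 = -2795)
-M = -1*(-2795) = 2795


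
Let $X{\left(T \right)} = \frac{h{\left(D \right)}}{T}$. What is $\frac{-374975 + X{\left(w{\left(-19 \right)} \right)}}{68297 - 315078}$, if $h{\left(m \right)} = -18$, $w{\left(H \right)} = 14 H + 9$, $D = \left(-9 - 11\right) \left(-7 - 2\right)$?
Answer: $\frac{96368557}{63422717} \approx 1.5195$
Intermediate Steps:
$D = 180$ ($D = \left(-20\right) \left(-9\right) = 180$)
$w{\left(H \right)} = 9 + 14 H$
$X{\left(T \right)} = - \frac{18}{T}$
$\frac{-374975 + X{\left(w{\left(-19 \right)} \right)}}{68297 - 315078} = \frac{-374975 - \frac{18}{9 + 14 \left(-19\right)}}{68297 - 315078} = \frac{-374975 - \frac{18}{9 - 266}}{-246781} = \left(-374975 - \frac{18}{-257}\right) \left(- \frac{1}{246781}\right) = \left(-374975 - - \frac{18}{257}\right) \left(- \frac{1}{246781}\right) = \left(-374975 + \frac{18}{257}\right) \left(- \frac{1}{246781}\right) = \left(- \frac{96368557}{257}\right) \left(- \frac{1}{246781}\right) = \frac{96368557}{63422717}$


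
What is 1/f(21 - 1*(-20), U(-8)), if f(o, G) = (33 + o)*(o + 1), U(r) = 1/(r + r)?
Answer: 1/3108 ≈ 0.00032175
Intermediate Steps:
U(r) = 1/(2*r)
f(o, G) = (1 + o)*(33 + o) (f(o, G) = (33 + o)*(1 + o) = (1 + o)*(33 + o))
1/f(21 - 1*(-20), U(-8)) = 1/(33 + (21 - 1*(-20))² + 34*(21 - 1*(-20))) = 1/(33 + (21 + 20)² + 34*(21 + 20)) = 1/(33 + 41² + 34*41) = 1/(33 + 1681 + 1394) = 1/3108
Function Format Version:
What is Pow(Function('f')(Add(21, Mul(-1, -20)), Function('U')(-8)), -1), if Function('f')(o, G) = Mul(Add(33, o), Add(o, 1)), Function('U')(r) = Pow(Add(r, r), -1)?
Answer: Rational(1, 3108) ≈ 0.00032175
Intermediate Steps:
Function('U')(r) = Mul(Rational(1, 2), Pow(r, -1)) (Function('U')(r) = Pow(Mul(2, r), -1) = Mul(Rational(1, 2), Pow(r, -1)))
Function('f')(o, G) = Mul(Add(1, o), Add(33, o)) (Function('f')(o, G) = Mul(Add(33, o), Add(1, o)) = Mul(Add(1, o), Add(33, o)))
Pow(Function('f')(Add(21, Mul(-1, -20)), Function('U')(-8)), -1) = Pow(Add(33, Pow(Add(21, Mul(-1, -20)), 2), Mul(34, Add(21, Mul(-1, -20)))), -1) = Pow(Add(33, Pow(Add(21, 20), 2), Mul(34, Add(21, 20))), -1) = Pow(Add(33, Pow(41, 2), Mul(34, 41)), -1) = Pow(Add(33, 1681, 1394), -1) = Pow(3108, -1) = Rational(1, 3108)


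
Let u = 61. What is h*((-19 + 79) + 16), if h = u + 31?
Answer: 6992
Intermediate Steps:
h = 92 (h = 61 + 31 = 92)
h*((-19 + 79) + 16) = 92*((-19 + 79) + 16) = 92*(60 + 16) = 92*76 = 6992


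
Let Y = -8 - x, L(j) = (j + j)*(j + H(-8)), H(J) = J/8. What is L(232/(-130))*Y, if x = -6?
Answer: -83984/4225 ≈ -19.878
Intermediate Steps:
H(J) = J/8 (H(J) = J*(⅛) = J/8)
L(j) = 2*j*(-1 + j) (L(j) = (j + j)*(j + (⅛)*(-8)) = (2*j)*(j - 1) = (2*j)*(-1 + j) = 2*j*(-1 + j))
Y = -2 (Y = -8 - 1*(-6) = -8 + 6 = -2)
L(232/(-130))*Y = (2*(232/(-130))*(-1 + 232/(-130)))*(-2) = (2*(232*(-1/130))*(-1 + 232*(-1/130)))*(-2) = (2*(-116/65)*(-1 - 116/65))*(-2) = (2*(-116/65)*(-181/65))*(-2) = (41992/4225)*(-2) = -83984/4225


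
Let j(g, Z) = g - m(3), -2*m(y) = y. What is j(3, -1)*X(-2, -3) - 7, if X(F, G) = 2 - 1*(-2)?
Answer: 11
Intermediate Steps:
X(F, G) = 4 (X(F, G) = 2 + 2 = 4)
m(y) = -y/2
j(g, Z) = 3/2 + g (j(g, Z) = g - (-1)*3/2 = g - 1*(-3/2) = g + 3/2 = 3/2 + g)
j(3, -1)*X(-2, -3) - 7 = (3/2 + 3)*4 - 7 = (9/2)*4 - 7 = 18 - 7 = 11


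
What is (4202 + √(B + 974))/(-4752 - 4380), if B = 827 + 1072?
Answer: -2101/4566 - 13*√17/9132 ≈ -0.46601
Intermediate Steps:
B = 1899
(4202 + √(B + 974))/(-4752 - 4380) = (4202 + √(1899 + 974))/(-4752 - 4380) = (4202 + √2873)/(-9132) = (4202 + 13*√17)*(-1/9132) = -2101/4566 - 13*√17/9132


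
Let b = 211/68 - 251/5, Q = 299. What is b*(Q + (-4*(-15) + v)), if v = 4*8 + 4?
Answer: -1265027/68 ≈ -18603.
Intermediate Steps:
b = -16013/340 (b = 211*(1/68) - 251*1/5 = 211/68 - 251/5 = -16013/340 ≈ -47.097)
v = 36 (v = 32 + 4 = 36)
b*(Q + (-4*(-15) + v)) = -16013*(299 + (-4*(-15) + 36))/340 = -16013*(299 + (60 + 36))/340 = -16013*(299 + 96)/340 = -16013/340*395 = -1265027/68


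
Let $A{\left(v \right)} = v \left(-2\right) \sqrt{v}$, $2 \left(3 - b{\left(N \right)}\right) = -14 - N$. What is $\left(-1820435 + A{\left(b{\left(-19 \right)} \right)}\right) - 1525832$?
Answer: $-3346267 - \frac{\sqrt{2}}{2} \approx -3.3463 \cdot 10^{6}$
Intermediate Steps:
$b{\left(N \right)} = 10 + \frac{N}{2}$ ($b{\left(N \right)} = 3 - \frac{-14 - N}{2} = 3 + \left(7 + \frac{N}{2}\right) = 10 + \frac{N}{2}$)
$A{\left(v \right)} = - 2 v^{\frac{3}{2}}$ ($A{\left(v \right)} = - 2 v \sqrt{v} = - 2 v^{\frac{3}{2}}$)
$\left(-1820435 + A{\left(b{\left(-19 \right)} \right)}\right) - 1525832 = \left(-1820435 - 2 \left(10 + \frac{1}{2} \left(-19\right)\right)^{\frac{3}{2}}\right) - 1525832 = \left(-1820435 - 2 \left(10 - \frac{19}{2}\right)^{\frac{3}{2}}\right) - 1525832 = \left(-1820435 - \frac{2}{2 \sqrt{2}}\right) - 1525832 = \left(-1820435 - 2 \frac{\sqrt{2}}{4}\right) - 1525832 = \left(-1820435 - \frac{\sqrt{2}}{2}\right) - 1525832 = -3346267 - \frac{\sqrt{2}}{2}$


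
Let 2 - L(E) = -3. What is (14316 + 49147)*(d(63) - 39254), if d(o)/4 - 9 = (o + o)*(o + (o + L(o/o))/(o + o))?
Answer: -456552822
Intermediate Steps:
L(E) = 5 (L(E) = 2 - 1*(-3) = 2 + 3 = 5)
d(o) = 36 + 8*o*(o + (5 + o)/(2*o)) (d(o) = 36 + 4*((o + o)*(o + (o + 5)/(o + o))) = 36 + 4*((2*o)*(o + (5 + o)/((2*o)))) = 36 + 4*((2*o)*(o + (5 + o)*(1/(2*o)))) = 36 + 4*((2*o)*(o + (5 + o)/(2*o))) = 36 + 4*(2*o*(o + (5 + o)/(2*o))) = 36 + 8*o*(o + (5 + o)/(2*o)))
(14316 + 49147)*(d(63) - 39254) = (14316 + 49147)*((56 + 4*63 + 8*63²) - 39254) = 63463*((56 + 252 + 8*3969) - 39254) = 63463*((56 + 252 + 31752) - 39254) = 63463*(32060 - 39254) = 63463*(-7194) = -456552822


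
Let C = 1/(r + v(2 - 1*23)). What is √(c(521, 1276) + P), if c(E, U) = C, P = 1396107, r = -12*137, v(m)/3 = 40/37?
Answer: √1286324566663263/30354 ≈ 1181.6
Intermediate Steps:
v(m) = 120/37 (v(m) = 3*(40/37) = 120/37)
r = -1644
C = -37/60708 (C = 1/(-1644 + 120/37) = 1/(-60708/37) = -37/60708 ≈ -0.00060948)
c(E, U) = -37/60708
√(c(521, 1276) + P) = √(-37/60708 + 1396107) = √(84754863719/60708) = √1286324566663263/30354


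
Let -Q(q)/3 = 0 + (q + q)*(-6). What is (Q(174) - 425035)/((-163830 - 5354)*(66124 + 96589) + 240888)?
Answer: 418771/27528195304 ≈ 1.5212e-5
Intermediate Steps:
Q(q) = 36*q (Q(q) = -3*(0 + (q + q)*(-6)) = -3*(0 + (2*q)*(-6)) = -3*(0 - 12*q) = -(-36)*q = 36*q)
(Q(174) - 425035)/((-163830 - 5354)*(66124 + 96589) + 240888) = (36*174 - 425035)/((-163830 - 5354)*(66124 + 96589) + 240888) = (6264 - 425035)/(-169184*162713 + 240888) = -418771/(-27528436192 + 240888) = -418771/(-27528195304) = -418771*(-1/27528195304) = 418771/27528195304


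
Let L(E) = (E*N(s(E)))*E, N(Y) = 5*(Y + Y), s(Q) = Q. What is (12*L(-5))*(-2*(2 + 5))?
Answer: 210000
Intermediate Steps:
N(Y) = 10*Y (N(Y) = 5*(2*Y) = 10*Y)
L(E) = 10*E**3 (L(E) = (E*(10*E))*E = (10*E**2)*E = 10*E**3)
(12*L(-5))*(-2*(2 + 5)) = (12*(10*(-5)**3))*(-2*(2 + 5)) = (12*(10*(-125)))*(-2*7) = (12*(-1250))*(-14) = -15000*(-14) = 210000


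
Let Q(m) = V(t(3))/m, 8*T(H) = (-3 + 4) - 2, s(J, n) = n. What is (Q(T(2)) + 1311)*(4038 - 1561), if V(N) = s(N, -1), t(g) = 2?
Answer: 3267163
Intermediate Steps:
V(N) = -1
T(H) = -⅛ (T(H) = ((-3 + 4) - 2)/8 = (1 - 2)/8 = (⅛)*(-1) = -⅛)
Q(m) = -1/m
(Q(T(2)) + 1311)*(4038 - 1561) = (-1/(-⅛) + 1311)*(4038 - 1561) = (-1*(-8) + 1311)*2477 = (8 + 1311)*2477 = 1319*2477 = 3267163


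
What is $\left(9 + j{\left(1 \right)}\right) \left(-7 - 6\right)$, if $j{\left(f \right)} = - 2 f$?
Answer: $-91$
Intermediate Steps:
$\left(9 + j{\left(1 \right)}\right) \left(-7 - 6\right) = \left(9 - 2\right) \left(-7 - 6\right) = 7 \left(-13\right) = -91$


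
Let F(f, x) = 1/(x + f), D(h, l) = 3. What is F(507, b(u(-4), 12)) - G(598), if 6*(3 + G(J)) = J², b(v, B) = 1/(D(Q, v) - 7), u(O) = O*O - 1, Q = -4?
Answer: -362413399/6081 ≈ -59598.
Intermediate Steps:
u(O) = -1 + O² (u(O) = O² - 1 = -1 + O²)
b(v, B) = -¼ (b(v, B) = 1/(3 - 7) = 1/(-4) = -¼)
F(f, x) = 1/(f + x)
G(J) = -3 + J²/6
F(507, b(u(-4), 12)) - G(598) = 1/(507 - ¼) - (-3 + (⅙)*598²) = 1/(2027/4) - (-3 + (⅙)*357604) = 4/2027 - (-3 + 178802/3) = 4/2027 - 1*178793/3 = 4/2027 - 178793/3 = -362413399/6081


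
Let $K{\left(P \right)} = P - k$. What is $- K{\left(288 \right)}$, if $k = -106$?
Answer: $-394$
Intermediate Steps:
$K{\left(P \right)} = 106 + P$ ($K{\left(P \right)} = P - -106 = P + 106 = 106 + P$)
$- K{\left(288 \right)} = - (106 + 288) = \left(-1\right) 394 = -394$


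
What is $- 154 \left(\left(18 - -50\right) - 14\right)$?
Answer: $-8316$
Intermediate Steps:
$- 154 \left(\left(18 - -50\right) - 14\right) = - 154 \left(\left(18 + 50\right) - 14\right) = - 154 \left(68 - 14\right) = \left(-154\right) 54 = -8316$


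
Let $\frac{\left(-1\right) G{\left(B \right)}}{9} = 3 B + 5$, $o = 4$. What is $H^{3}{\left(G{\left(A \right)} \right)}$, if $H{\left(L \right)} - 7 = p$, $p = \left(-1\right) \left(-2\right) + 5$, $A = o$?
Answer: $2744$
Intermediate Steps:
$A = 4$
$G{\left(B \right)} = -45 - 27 B$ ($G{\left(B \right)} = - 9 \left(3 B + 5\right) = - 9 \left(5 + 3 B\right) = -45 - 27 B$)
$p = 7$ ($p = 2 + 5 = 7$)
$H{\left(L \right)} = 14$ ($H{\left(L \right)} = 7 + 7 = 14$)
$H^{3}{\left(G{\left(A \right)} \right)} = 14^{3} = 2744$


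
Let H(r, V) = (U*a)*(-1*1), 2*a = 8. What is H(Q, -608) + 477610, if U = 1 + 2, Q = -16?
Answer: 477598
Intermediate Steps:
a = 4 (a = (½)*8 = 4)
U = 3
H(r, V) = -12 (H(r, V) = (3*4)*(-1*1) = 12*(-1) = -12)
H(Q, -608) + 477610 = -12 + 477610 = 477598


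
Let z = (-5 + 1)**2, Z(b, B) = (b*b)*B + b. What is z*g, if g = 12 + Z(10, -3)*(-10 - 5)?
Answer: 69792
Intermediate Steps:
Z(b, B) = b + B*b**2 (Z(b, B) = b**2*B + b = B*b**2 + b = b + B*b**2)
z = 16 (z = (-4)**2 = 16)
g = 4362 (g = 12 + (10*(1 - 3*10))*(-10 - 5) = 12 + (10*(1 - 30))*(-15) = 12 + (10*(-29))*(-15) = 12 - 290*(-15) = 12 + 4350 = 4362)
z*g = 16*4362 = 69792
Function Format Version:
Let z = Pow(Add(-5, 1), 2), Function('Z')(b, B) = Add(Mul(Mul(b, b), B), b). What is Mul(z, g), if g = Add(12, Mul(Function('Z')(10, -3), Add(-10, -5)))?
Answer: 69792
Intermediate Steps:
Function('Z')(b, B) = Add(b, Mul(B, Pow(b, 2))) (Function('Z')(b, B) = Add(Mul(Pow(b, 2), B), b) = Add(Mul(B, Pow(b, 2)), b) = Add(b, Mul(B, Pow(b, 2))))
z = 16 (z = Pow(-4, 2) = 16)
g = 4362 (g = Add(12, Mul(Mul(10, Add(1, Mul(-3, 10))), Add(-10, -5))) = Add(12, Mul(Mul(10, Add(1, -30)), -15)) = Add(12, Mul(Mul(10, -29), -15)) = Add(12, Mul(-290, -15)) = Add(12, 4350) = 4362)
Mul(z, g) = Mul(16, 4362) = 69792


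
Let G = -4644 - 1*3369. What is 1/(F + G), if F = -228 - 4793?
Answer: -1/13034 ≈ -7.6722e-5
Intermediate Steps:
G = -8013 (G = -4644 - 3369 = -8013)
F = -5021
1/(F + G) = 1/(-5021 - 8013) = 1/(-13034) = -1/13034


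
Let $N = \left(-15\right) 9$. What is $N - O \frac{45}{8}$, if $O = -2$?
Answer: $- \frac{495}{4} \approx -123.75$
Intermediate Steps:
$N = -135$
$N - O \frac{45}{8} = -135 - - 2 \cdot \frac{45}{8} = -135 - - 2 \cdot 45 \cdot \frac{1}{8} = -135 - \left(-2\right) \frac{45}{8} = -135 - - \frac{45}{4} = -135 + \frac{45}{4} = - \frac{495}{4}$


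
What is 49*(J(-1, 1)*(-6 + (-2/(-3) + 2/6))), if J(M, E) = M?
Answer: 245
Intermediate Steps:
49*(J(-1, 1)*(-6 + (-2/(-3) + 2/6))) = 49*(-(-6 + (-2/(-3) + 2/6))) = 49*(-(-6 + (-2*(-⅓) + 2*(⅙)))) = 49*(-(-6 + (⅔ + ⅓))) = 49*(-(-6 + 1)) = 49*(-1*(-5)) = 49*5 = 245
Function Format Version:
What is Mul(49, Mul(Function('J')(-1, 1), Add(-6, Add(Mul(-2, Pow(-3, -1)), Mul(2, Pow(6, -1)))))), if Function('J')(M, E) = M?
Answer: 245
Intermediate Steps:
Mul(49, Mul(Function('J')(-1, 1), Add(-6, Add(Mul(-2, Pow(-3, -1)), Mul(2, Pow(6, -1)))))) = Mul(49, Mul(-1, Add(-6, Add(Mul(-2, Pow(-3, -1)), Mul(2, Pow(6, -1)))))) = Mul(49, Mul(-1, Add(-6, Add(Mul(-2, Rational(-1, 3)), Mul(2, Rational(1, 6)))))) = Mul(49, Mul(-1, Add(-6, Add(Rational(2, 3), Rational(1, 3))))) = Mul(49, Mul(-1, Add(-6, 1))) = Mul(49, Mul(-1, -5)) = Mul(49, 5) = 245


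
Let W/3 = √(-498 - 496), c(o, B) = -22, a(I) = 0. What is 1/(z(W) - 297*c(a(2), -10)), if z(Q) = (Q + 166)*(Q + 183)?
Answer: 4661/311954817 - 349*I*√994/623909634 ≈ 1.4941e-5 - 1.7636e-5*I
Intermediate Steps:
W = 3*I*√994 (W = 3*√(-498 - 496) = 3*√(-994) = 3*(I*√994) = 3*I*√994 ≈ 94.583*I)
z(Q) = (166 + Q)*(183 + Q)
1/(z(W) - 297*c(a(2), -10)) = 1/((30378 + (3*I*√994)² + 349*(3*I*√994)) - 297*(-22)) = 1/((30378 - 8946 + 1047*I*√994) + 6534) = 1/((21432 + 1047*I*√994) + 6534) = 1/(27966 + 1047*I*√994)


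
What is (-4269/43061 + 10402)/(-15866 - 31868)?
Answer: -447916253/2055473774 ≈ -0.21791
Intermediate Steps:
(-4269/43061 + 10402)/(-15866 - 31868) = (-4269*1/43061 + 10402)/(-47734) = (-4269/43061 + 10402)*(-1/47734) = (447916253/43061)*(-1/47734) = -447916253/2055473774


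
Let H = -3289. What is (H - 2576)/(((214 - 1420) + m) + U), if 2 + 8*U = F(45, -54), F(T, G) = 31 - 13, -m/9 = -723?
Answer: -5865/5303 ≈ -1.1060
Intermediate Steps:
m = 6507 (m = -9*(-723) = 6507)
F(T, G) = 18
U = 2 (U = -1/4 + (1/8)*18 = -1/4 + 9/4 = 2)
(H - 2576)/(((214 - 1420) + m) + U) = (-3289 - 2576)/(((214 - 1420) + 6507) + 2) = -5865/((-1206 + 6507) + 2) = -5865/(5301 + 2) = -5865/5303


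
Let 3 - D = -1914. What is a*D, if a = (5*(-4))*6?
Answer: -230040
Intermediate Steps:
D = 1917 (D = 3 - 1*(-1914) = 3 + 1914 = 1917)
a = -120 (a = -20*6 = -120)
a*D = -120*1917 = -230040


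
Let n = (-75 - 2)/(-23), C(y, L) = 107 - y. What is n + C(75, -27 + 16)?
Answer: 813/23 ≈ 35.348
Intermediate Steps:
n = 77/23 (n = -77*(-1/23) = 77/23 ≈ 3.3478)
n + C(75, -27 + 16) = 77/23 + (107 - 1*75) = 77/23 + (107 - 75) = 77/23 + 32 = 813/23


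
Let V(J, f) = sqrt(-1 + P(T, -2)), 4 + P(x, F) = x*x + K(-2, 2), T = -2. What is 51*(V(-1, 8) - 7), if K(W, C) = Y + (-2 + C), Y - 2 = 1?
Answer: -357 + 51*sqrt(2) ≈ -284.88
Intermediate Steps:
Y = 3 (Y = 2 + 1 = 3)
K(W, C) = 1 + C (K(W, C) = 3 + (-2 + C) = 1 + C)
P(x, F) = -1 + x**2 (P(x, F) = -4 + (x*x + (1 + 2)) = -4 + (x**2 + 3) = -4 + (3 + x**2) = -1 + x**2)
V(J, f) = sqrt(2) (V(J, f) = sqrt(-1 + (-1 + (-2)**2)) = sqrt(-1 + (-1 + 4)) = sqrt(-1 + 3) = sqrt(2))
51*(V(-1, 8) - 7) = 51*(sqrt(2) - 7) = 51*(-7 + sqrt(2)) = -357 + 51*sqrt(2)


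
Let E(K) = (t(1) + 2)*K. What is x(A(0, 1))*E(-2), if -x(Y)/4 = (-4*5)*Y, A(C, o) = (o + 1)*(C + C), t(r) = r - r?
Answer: 0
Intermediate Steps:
t(r) = 0
A(C, o) = 2*C*(1 + o) (A(C, o) = (1 + o)*(2*C) = 2*C*(1 + o))
x(Y) = 80*Y (x(Y) = -4*(-4*5)*Y = -(-80)*Y = 80*Y)
E(K) = 2*K (E(K) = (0 + 2)*K = 2*K)
x(A(0, 1))*E(-2) = (80*(2*0*(1 + 1)))*(2*(-2)) = (80*(2*0*2))*(-4) = (80*0)*(-4) = 0*(-4) = 0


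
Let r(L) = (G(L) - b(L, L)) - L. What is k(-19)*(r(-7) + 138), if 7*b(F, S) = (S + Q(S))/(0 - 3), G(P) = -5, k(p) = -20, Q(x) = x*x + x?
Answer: -8500/3 ≈ -2833.3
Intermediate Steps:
Q(x) = x + x**2 (Q(x) = x**2 + x = x + x**2)
b(F, S) = -S/21 - S*(1 + S)/21 (b(F, S) = ((S + S*(1 + S))/(0 - 3))/7 = ((S + S*(1 + S))/(-3))/7 = ((S + S*(1 + S))*(-1/3))/7 = (-S/3 - S*(1 + S)/3)/7 = -S/21 - S*(1 + S)/21)
r(L) = -5 - L - L*(-2 - L)/21 (r(L) = (-5 - L*(-2 - L)/21) - L = -5 - L - L*(-2 - L)/21)
k(-19)*(r(-7) + 138) = -20*((-5 - 19/21*(-7) + (1/21)*(-7)**2) + 138) = -20*((-5 + 19/3 + (1/21)*49) + 138) = -20*((-5 + 19/3 + 7/3) + 138) = -20*(11/3 + 138) = -20*425/3 = -8500/3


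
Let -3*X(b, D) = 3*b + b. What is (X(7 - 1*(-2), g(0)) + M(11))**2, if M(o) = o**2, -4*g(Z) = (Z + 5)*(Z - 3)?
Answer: 11881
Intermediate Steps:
g(Z) = -(-3 + Z)*(5 + Z)/4 (g(Z) = -(Z + 5)*(Z - 3)/4 = -(5 + Z)*(-3 + Z)/4 = -(-3 + Z)*(5 + Z)/4)
X(b, D) = -4*b/3 (X(b, D) = -(3*b + b)/3 = -4*b/3)
(X(7 - 1*(-2), g(0)) + M(11))**2 = (-4*(7 - 1*(-2))/3 + 11**2)**2 = (-4*(7 + 2)/3 + 121)**2 = (-4/3*9 + 121)**2 = (-12 + 121)**2 = 109**2 = 11881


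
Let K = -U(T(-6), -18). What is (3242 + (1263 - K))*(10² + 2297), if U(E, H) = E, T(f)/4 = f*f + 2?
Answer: 11162829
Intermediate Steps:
T(f) = 8 + 4*f² (T(f) = 4*(f*f + 2) = 4*(f² + 2) = 4*(2 + f²) = 8 + 4*f²)
K = -152 (K = -(8 + 4*(-6)²) = -(8 + 4*36) = -(8 + 144) = -1*152 = -152)
(3242 + (1263 - K))*(10² + 2297) = (3242 + (1263 - 1*(-152)))*(10² + 2297) = (3242 + (1263 + 152))*(100 + 2297) = (3242 + 1415)*2397 = 4657*2397 = 11162829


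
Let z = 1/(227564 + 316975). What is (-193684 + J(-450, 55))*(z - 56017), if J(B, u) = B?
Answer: 5921755046543708/544539 ≈ 1.0875e+10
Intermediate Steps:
z = 1/544539 ≈ 1.8364e-6
(-193684 + J(-450, 55))*(z - 56017) = (-193684 - 450)*(1/544539 - 56017) = -194134*(-30503441162/544539) = 5921755046543708/544539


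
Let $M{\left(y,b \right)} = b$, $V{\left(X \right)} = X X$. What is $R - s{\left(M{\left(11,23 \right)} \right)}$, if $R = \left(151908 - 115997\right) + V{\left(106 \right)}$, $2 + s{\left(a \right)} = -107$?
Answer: $47256$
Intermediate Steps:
$V{\left(X \right)} = X^{2}$
$s{\left(a \right)} = -109$ ($s{\left(a \right)} = -2 - 107 = -109$)
$R = 47147$ ($R = \left(151908 - 115997\right) + 106^{2} = 35911 + 11236 = 47147$)
$R - s{\left(M{\left(11,23 \right)} \right)} = 47147 - -109 = 47147 + 109 = 47256$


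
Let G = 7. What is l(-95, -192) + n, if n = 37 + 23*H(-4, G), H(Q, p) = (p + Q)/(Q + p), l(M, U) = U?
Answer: -132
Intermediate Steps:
H(Q, p) = 1 (H(Q, p) = (Q + p)/(Q + p) = 1)
n = 60 (n = 37 + 23*1 = 37 + 23 = 60)
l(-95, -192) + n = -192 + 60 = -132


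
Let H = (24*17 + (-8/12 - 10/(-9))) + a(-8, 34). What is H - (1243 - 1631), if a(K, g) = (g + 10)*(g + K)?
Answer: 17464/9 ≈ 1940.4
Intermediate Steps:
a(K, g) = (10 + g)*(K + g)
H = 13972/9 (H = (24*17 + (-8/12 - 10/(-9))) + (34² + 10*(-8) + 10*34 - 8*34) = (408 + (-8*1/12 - 10*(-⅑))) + (1156 - 80 + 340 - 272) = (408 + (-⅔ + 10/9)) + 1144 = (408 + 4/9) + 1144 = 3676/9 + 1144 = 13972/9 ≈ 1552.4)
H - (1243 - 1631) = 13972/9 - (1243 - 1631) = 13972/9 - 1*(-388) = 13972/9 + 388 = 17464/9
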